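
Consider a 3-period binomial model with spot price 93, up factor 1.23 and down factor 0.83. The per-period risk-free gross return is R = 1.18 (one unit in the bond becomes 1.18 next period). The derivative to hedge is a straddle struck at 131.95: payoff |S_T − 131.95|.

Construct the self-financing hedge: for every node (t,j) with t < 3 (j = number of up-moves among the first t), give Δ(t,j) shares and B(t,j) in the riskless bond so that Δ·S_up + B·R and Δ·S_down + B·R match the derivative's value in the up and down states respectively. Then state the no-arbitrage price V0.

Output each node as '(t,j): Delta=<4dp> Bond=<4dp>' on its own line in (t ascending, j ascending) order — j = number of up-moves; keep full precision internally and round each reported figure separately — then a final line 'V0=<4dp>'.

(0,0): Delta=0.2153 Bond=0.8079
(1,0): Delta=-1.0000 Bond=94.7644
(1,1): Delta=0.3325 Bond=-12.4483
(2,0): Delta=-1.0000 Bond=111.8220
(2,1): Delta=-1.0000 Bond=111.8220
(2,2): Delta=0.4609 Bond=-32.7620
V0=20.8333

The replicating-portfolio and risk-neutral prices coincide; use p* = (1.18−0.83)/(1.23−0.83) = 0.8750 for the latter.
Terminal values V(3,·): V(3,0)=78.7738, V(3,1)=53.1467, V(3,2)=15.1692, V(3,3)=41.1106
  t=2,j=0: stock 64.0677 → up 78.8033 (V=53.1467), down 53.1762 (V=78.7738). Price 47.7543; hedge Δ=-1.0000, bond B=111.8220.
  t=2,j=1: stock 94.9437 → up 116.7808 (V=15.1692), down 78.8033 (V=53.1467). Price 16.8783; hedge Δ=-1.0000, bond B=111.8220.
  t=2,j=2: stock 140.6997 → up 173.0606 (V=41.1106), down 116.7808 (V=15.1692). Price 32.0915; hedge Δ=0.4609, bond B=-32.7620.
  t=1,j=0: stock 77.1900 → up 94.9437 (V=16.8783), down 64.0677 (V=47.7543). Price 17.5744; hedge Δ=-1.0000, bond B=94.7644.
  t=1,j=1: stock 114.3900 → up 140.6997 (V=32.0915), down 94.9437 (V=16.8783). Price 25.5846; hedge Δ=0.3325, bond B=-12.4483.
  t=0,j=0: stock 93.0000 → up 114.3900 (V=25.5846), down 77.1900 (V=17.5744). Price 20.8333; hedge Δ=0.2153, bond B=0.8079.
Check: Δ(0,0)·S0 + B(0,0) = 20.8333 = V0.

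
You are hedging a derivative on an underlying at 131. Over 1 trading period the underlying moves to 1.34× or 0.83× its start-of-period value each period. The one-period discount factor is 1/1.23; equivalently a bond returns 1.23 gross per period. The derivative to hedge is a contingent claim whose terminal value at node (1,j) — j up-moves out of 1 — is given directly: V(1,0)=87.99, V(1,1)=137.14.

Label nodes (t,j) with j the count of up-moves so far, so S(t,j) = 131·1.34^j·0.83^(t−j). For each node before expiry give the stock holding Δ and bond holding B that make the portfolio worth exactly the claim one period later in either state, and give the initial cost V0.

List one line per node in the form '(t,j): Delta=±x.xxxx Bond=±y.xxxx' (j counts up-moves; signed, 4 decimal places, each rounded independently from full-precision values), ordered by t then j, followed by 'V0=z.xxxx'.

Risk-neutral probability p* = (R−d)/(u−d) = (1.23−0.83)/(1.34−0.83) = 0.7843.
At expiry t=1: V(1,0)=87.9900, V(1,1)=137.1400
Node (0,0) S=131.0000: V=(p*·137.1400+(1−p*)·87.9900)/1.23=102.8773; Δ=(137.1400−87.9900)/(175.5400−108.7300)=0.7357; B=V−Δ·S=6.5047
Check: Δ(0,0)·S0 + B(0,0) = 102.8773 = V0.

(0,0): Delta=0.7357 Bond=6.5047
V0=102.8773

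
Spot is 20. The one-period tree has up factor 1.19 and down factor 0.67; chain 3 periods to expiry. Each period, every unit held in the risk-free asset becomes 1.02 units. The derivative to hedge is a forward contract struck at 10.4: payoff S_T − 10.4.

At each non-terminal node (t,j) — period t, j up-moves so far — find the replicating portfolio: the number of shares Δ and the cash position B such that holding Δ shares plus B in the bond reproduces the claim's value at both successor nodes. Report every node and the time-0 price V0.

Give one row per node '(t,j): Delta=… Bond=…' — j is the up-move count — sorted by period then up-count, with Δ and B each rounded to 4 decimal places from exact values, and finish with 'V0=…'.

Since d<R<u, set p* = (R−d)/(u−d) = 0.6731; price each node as the discounted p*-expectation of its children.
Terminal payoffs: V(3,0)=-4.3847, V(3,1)=0.2838, V(3,2)=8.5757, V(3,3)=23.3032
  t=2,j=0: stock 8.9780 → up 10.6838 (V=0.2838), down 6.0153 (V=-4.3847). Price -1.2181; hedge Δ=1.0000, bond B=-10.1961.
  t=2,j=1: stock 15.9460 → up 18.9757 (V=8.5757), down 10.6838 (V=0.2838). Price 5.7499; hedge Δ=1.0000, bond B=-10.1961.
  t=2,j=2: stock 28.3220 → up 33.7032 (V=23.3032), down 18.9757 (V=8.5757). Price 18.1259; hedge Δ=1.0000, bond B=-10.1961.
  t=1,j=0: stock 13.4000 → up 15.9460 (V=5.7499), down 8.9780 (V=-1.2181). Price 3.4038; hedge Δ=1.0000, bond B=-9.9962.
  t=1,j=1: stock 23.8000 → up 28.3220 (V=18.1259), down 15.9460 (V=5.7499). Price 13.8038; hedge Δ=1.0000, bond B=-9.9962.
  t=0,j=0: stock 20.0000 → up 23.8000 (V=13.8038), down 13.4000 (V=3.4038). Price 10.1998; hedge Δ=1.0000, bond B=-9.8002.
The time-0 hedge costs 10.1998, which is the no-arbitrage price.

(0,0): Delta=1.0000 Bond=-9.8002
(1,0): Delta=1.0000 Bond=-9.9962
(1,1): Delta=1.0000 Bond=-9.9962
(2,0): Delta=1.0000 Bond=-10.1961
(2,1): Delta=1.0000 Bond=-10.1961
(2,2): Delta=1.0000 Bond=-10.1961
V0=10.1998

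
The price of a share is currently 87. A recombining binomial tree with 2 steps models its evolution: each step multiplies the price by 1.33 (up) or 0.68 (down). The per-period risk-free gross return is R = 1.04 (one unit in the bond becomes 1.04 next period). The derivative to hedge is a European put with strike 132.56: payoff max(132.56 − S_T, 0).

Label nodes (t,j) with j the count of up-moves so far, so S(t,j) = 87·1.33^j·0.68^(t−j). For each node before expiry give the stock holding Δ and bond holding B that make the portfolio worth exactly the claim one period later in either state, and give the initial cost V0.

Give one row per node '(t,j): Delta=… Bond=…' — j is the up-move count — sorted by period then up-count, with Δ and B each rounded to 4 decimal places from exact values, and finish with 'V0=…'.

The replicating-portfolio and risk-neutral prices coincide; use p* = (1.04−0.68)/(1.33−0.68) = 0.5538 for the latter.
At expiry t=2: V(2,0)=92.3312, V(2,1)=53.8772, V(2,2)=0.0000
Node (1,0) S=59.1600: V=(p*·53.8772+(1−p*)·92.3312)/1.04=68.3015; Δ=(53.8772−92.3312)/(78.6828−40.2288)=-1.0000; B=V−Δ·S=127.4615
Node (1,1) S=115.7100: V=(p*·0.0000+(1−p*)·53.8772)/1.04=23.1130; Δ=(0.0000−53.8772)/(153.8943−78.6828)=-0.7163; B=V−Δ·S=106.0010
Node (0,0) S=87.0000: V=(p*·23.1130+(1−p*)·68.3015)/1.04=41.6097; Δ=(23.1130−68.3015)/(115.7100−59.1600)=-0.7991; B=V−Δ·S=111.1305
Each (Δ,B) replicates both successor values, so the strategy is self-financing and V0 is arbitrage-free.

(0,0): Delta=-0.7991 Bond=111.1305
(1,0): Delta=-1.0000 Bond=127.4615
(1,1): Delta=-0.7163 Bond=106.0010
V0=41.6097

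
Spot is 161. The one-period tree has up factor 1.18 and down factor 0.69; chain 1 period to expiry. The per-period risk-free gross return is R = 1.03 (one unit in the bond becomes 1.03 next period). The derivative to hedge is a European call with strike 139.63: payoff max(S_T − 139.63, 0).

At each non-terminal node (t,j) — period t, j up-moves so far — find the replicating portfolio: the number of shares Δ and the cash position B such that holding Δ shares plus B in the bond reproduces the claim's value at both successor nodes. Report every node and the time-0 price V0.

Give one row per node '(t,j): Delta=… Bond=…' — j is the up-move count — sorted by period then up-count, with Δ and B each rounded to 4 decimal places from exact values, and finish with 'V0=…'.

Risk-neutral probability p* = (R−d)/(u−d) = (1.03−0.69)/(1.18−0.69) = 0.6939.
Terminal payoffs: V(1,0)=0.0000, V(1,1)=50.3500
Node (0,0) S=161.0000: V=(p*·50.3500+(1−p*)·0.0000)/1.03=33.9192; Δ=(50.3500−0.0000)/(189.9800−111.0900)=0.6382; B=V−Δ·S=-68.8359
Self-financing check: at every node Δ·S+B equals the discounted successor values.

(0,0): Delta=0.6382 Bond=-68.8359
V0=33.9192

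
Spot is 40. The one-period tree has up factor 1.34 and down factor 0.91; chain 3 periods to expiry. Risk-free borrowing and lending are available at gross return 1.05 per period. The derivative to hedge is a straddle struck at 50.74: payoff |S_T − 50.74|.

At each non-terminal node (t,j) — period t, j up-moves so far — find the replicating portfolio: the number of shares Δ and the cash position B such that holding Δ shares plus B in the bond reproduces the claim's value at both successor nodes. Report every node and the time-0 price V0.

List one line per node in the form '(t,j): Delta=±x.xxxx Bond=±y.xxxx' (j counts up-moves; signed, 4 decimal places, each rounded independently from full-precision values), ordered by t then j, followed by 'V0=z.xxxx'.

(0,0): Delta=0.0224 Bond=11.0641
(1,0): Delta=-0.4207 Bond=27.7490
(1,1): Delta=0.6459 Bond=-21.7982
(2,0): Delta=-1.0000 Bond=48.3238
(2,1): Delta=0.3941 Bond=-10.6089
(2,2): Delta=1.0000 Bond=-48.3238
V0=11.9616

Since d<R<u, set p* = (R−d)/(u−d) = 0.3256; price each node as the discounted p*-expectation of its children.
Payoff layer (t=3): V(3,0)=20.5972, V(3,1)=6.3538, V(3,2)=14.6198, V(3,3)=45.5042
  t=2,j=0: stock 33.1240 → up 44.3862 (V=6.3538), down 30.1428 (V=20.5972). Price 15.1998; hedge Δ=-1.0000, bond B=48.3238.
  t=2,j=1: stock 48.7760 → up 65.3598 (V=14.6198), down 44.3862 (V=6.3538). Price 8.6144; hedge Δ=0.3941, bond B=-10.6089.
  t=2,j=2: stock 71.8240 → up 96.2442 (V=45.5042), down 65.3598 (V=14.6198). Price 23.5002; hedge Δ=1.0000, bond B=-48.3238.
  t=1,j=0: stock 36.4000 → up 48.7760 (V=8.6144), down 33.1240 (V=15.1998). Price 12.4340; hedge Δ=-0.4207, bond B=27.7490.
  t=1,j=1: stock 53.6000 → up 71.8240 (V=23.5002), down 48.7760 (V=8.6144). Price 12.8199; hedge Δ=0.6459, bond B=-21.7982.
  t=0,j=0: stock 40.0000 → up 53.6000 (V=12.8199), down 36.4000 (V=12.4340). Price 11.9616; hedge Δ=0.0224, bond B=11.0641.
Check: Δ(0,0)·S0 + B(0,0) = 11.9616 = V0.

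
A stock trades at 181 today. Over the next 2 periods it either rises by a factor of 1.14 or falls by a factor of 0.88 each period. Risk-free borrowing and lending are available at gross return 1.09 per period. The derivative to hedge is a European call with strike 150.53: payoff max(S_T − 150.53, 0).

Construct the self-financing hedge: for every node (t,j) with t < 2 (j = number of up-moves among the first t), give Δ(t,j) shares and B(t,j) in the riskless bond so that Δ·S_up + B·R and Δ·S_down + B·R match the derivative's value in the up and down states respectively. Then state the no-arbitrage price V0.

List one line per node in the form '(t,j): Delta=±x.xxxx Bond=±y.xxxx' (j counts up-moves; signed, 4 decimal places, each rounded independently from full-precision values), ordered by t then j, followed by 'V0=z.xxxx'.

(0,0): Delta=0.9611 Bond=-119.3430
(1,0): Delta=0.7497 Bond=-96.4125
(1,1): Delta=1.0000 Bond=-138.1009
V0=54.6245

The replicating-portfolio and risk-neutral prices coincide; use p* = (1.09−0.88)/(1.14−0.88) = 0.8077 for the latter.
At expiry t=2: V(2,0)=0.0000, V(2,1)=31.0492, V(2,2)=84.6976
(1,0): S=159.2800. Δ = (V_up−V_dn)/(S_up−S_dn) = (31.0492−0.0000)/(181.5792−140.1664) = 0.7497. V = [p*·31.0492 + (1−p*)·0.0000]/1.09 = 23.0075. B = V − Δ·S = -96.4125.
(1,1): S=206.3400. Δ = (V_up−V_dn)/(S_up−S_dn) = (84.6976−31.0492)/(235.2276−181.5792) = 1.0000. V = [p*·84.6976 + (1−p*)·31.0492]/1.09 = 68.2391. B = V − Δ·S = -138.1009.
(0,0): S=181.0000. Δ = (V_up−V_dn)/(S_up−S_dn) = (68.2391−23.0075)/(206.3400−159.2800) = 0.9611. V = [p*·68.2391 + (1−p*)·23.0075]/1.09 = 54.6245. B = V − Δ·S = -119.3430.
The time-0 hedge costs 54.6245, which is the no-arbitrage price.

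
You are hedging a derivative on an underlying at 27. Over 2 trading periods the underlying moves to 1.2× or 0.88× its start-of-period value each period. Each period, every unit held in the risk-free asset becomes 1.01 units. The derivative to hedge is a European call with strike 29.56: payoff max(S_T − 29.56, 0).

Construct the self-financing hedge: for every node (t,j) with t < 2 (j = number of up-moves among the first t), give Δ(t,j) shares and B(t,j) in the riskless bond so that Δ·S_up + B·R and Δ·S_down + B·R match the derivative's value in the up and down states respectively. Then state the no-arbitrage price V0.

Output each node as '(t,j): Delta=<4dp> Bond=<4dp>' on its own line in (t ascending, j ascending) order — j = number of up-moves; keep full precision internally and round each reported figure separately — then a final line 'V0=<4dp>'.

Risk-neutral probability p* = (R−d)/(u−d) = (1.01−0.88)/(1.2−0.88) = 0.4063.
Terminal values V(2,·): V(2,0)=0.0000, V(2,1)=0.0000, V(2,2)=9.3200
Node (1,0) S=23.7600: V=(p*·0.0000+(1−p*)·0.0000)/1.01=0.0000; Δ=(0.0000−0.0000)/(28.5120−20.9088)=0.0000; B=V−Δ·S=0.0000
Node (1,1) S=32.4000: V=(p*·9.3200+(1−p*)·0.0000)/1.01=3.7488; Δ=(9.3200−0.0000)/(38.8800−28.5120)=0.8989; B=V−Δ·S=-25.3762
Node (0,0) S=27.0000: V=(p*·3.7488+(1−p*)·0.0000)/1.01=1.5079; Δ=(3.7488−0.0000)/(32.4000−23.7600)=0.4339; B=V−Δ·S=-10.2070
The time-0 hedge costs 1.5079, which is the no-arbitrage price.

(0,0): Delta=0.4339 Bond=-10.2070
(1,0): Delta=0.0000 Bond=0.0000
(1,1): Delta=0.8989 Bond=-25.3762
V0=1.5079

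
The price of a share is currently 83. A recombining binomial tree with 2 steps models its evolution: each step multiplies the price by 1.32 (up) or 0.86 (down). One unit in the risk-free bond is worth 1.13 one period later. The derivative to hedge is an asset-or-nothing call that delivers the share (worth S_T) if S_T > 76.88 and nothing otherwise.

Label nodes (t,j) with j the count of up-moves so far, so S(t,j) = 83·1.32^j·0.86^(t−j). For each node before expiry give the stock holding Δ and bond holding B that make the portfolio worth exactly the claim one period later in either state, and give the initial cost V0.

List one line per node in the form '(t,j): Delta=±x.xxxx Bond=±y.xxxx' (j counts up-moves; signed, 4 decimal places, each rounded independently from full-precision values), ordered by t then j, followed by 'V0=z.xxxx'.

No-arbitrage ⇒ martingale measure with p* = (R−d)/(u−d) = 0.5870.
At expiry t=2: V(2,0)=0.0000, V(2,1)=94.2216, V(2,2)=144.6192
  t=1,j=0: stock 71.3800 → up 94.2216 (V=94.2216), down 61.3868 (V=0.0000). Price 48.9416; hedge Δ=2.8696, bond B=-155.8880.
  t=1,j=1: stock 109.5600 → up 144.6192 (V=144.6192), down 94.2216 (V=94.2216). Price 109.5600; hedge Δ=1.0000, bond B=0.0000.
  t=0,j=0: stock 83.0000 → up 109.5600 (V=109.5600), down 71.3800 (V=48.9416). Price 74.7982; hedge Δ=1.5877, bond B=-56.9810.
Check: Δ(0,0)·S0 + B(0,0) = 74.7982 = V0.

(0,0): Delta=1.5877 Bond=-56.9810
(1,0): Delta=2.8696 Bond=-155.8880
(1,1): Delta=1.0000 Bond=0.0000
V0=74.7982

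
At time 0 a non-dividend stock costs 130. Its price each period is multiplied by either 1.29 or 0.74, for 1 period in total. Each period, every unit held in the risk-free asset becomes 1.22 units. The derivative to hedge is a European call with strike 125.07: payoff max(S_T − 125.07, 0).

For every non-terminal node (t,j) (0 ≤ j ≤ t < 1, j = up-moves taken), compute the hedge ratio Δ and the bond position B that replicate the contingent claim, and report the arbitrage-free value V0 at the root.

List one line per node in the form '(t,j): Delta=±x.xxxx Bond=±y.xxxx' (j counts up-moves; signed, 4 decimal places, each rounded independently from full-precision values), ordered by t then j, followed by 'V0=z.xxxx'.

(0,0): Delta=0.5962 Bond=-47.0137
V0=30.4954

Under the risk-neutral measure, an up-move has probability p* = (R−d)/(u−d) = 0.8727 and values discount at R = 1.22.
Terminal payoffs: V(1,0)=0.0000, V(1,1)=42.6300
Node (0,0) S=130.0000: V=(p*·42.6300+(1−p*)·0.0000)/1.22=30.4954; Δ=(42.6300−0.0000)/(167.7000−96.2000)=0.5962; B=V−Δ·S=-47.0137
Each (Δ,B) replicates both successor values, so the strategy is self-financing and V0 is arbitrage-free.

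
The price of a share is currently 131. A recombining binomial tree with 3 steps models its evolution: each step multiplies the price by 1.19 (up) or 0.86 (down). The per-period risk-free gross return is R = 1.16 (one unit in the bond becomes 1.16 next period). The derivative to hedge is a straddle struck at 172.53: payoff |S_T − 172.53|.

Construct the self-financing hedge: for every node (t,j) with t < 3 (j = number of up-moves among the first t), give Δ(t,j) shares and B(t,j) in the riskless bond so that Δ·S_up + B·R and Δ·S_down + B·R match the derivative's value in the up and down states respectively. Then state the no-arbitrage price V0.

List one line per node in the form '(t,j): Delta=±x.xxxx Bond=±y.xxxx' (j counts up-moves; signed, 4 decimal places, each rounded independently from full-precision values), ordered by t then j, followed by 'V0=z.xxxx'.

(0,0): Delta=0.3703 Bond=-22.5541
(1,0): Delta=-1.0000 Bond=128.2179
(1,1): Delta=0.4694 Bond=-41.6008
(2,0): Delta=-1.0000 Bond=148.7328
(2,1): Delta=-1.0000 Bond=148.7328
(2,2): Delta=0.5755 Bond=-67.9559
V0=25.9583

Risk-neutral probability p* = (R−d)/(u−d) = (1.16−0.86)/(1.19−0.86) = 0.9091.
At expiry t=3: V(3,0)=89.2067, V(3,1)=57.2338, V(3,2)=12.9922, V(3,3)=48.2258
Node (2,0) S=96.8876: V=(p*·57.2338+(1−p*)·89.2067)/1.16=51.8452; Δ=(57.2338−89.2067)/(115.2962−83.3233)=-1.0000; B=V−Δ·S=148.7328
Node (2,1) S=134.0654: V=(p*·12.9922+(1−p*)·57.2338)/1.16=14.6674; Δ=(12.9922−57.2338)/(159.5378−115.2962)=-1.0000; B=V−Δ·S=148.7328
Node (2,2) S=185.5091: V=(p*·48.2258+(1−p*)·12.9922)/1.16=38.8127; Δ=(48.2258−12.9922)/(220.7558−159.5378)=0.5755; B=V−Δ·S=-67.9559
Node (1,0) S=112.6600: V=(p*·14.6674+(1−p*)·51.8452)/1.16=15.5579; Δ=(14.6674−51.8452)/(134.0654−96.8876)=-1.0000; B=V−Δ·S=128.2179
Node (1,1) S=155.8900: V=(p*·38.8127+(1−p*)·14.6674)/1.16=31.5670; Δ=(38.8127−14.6674)/(185.5091−134.0654)=0.4694; B=V−Δ·S=-41.6008
Node (0,0) S=131.0000: V=(p*·31.5670+(1−p*)·15.5579)/1.16=25.9583; Δ=(31.5670−15.5579)/(155.8900−112.6600)=0.3703; B=V−Δ·S=-22.5541
Root portfolio cost Δ·131+B reproduces V0=25.9583.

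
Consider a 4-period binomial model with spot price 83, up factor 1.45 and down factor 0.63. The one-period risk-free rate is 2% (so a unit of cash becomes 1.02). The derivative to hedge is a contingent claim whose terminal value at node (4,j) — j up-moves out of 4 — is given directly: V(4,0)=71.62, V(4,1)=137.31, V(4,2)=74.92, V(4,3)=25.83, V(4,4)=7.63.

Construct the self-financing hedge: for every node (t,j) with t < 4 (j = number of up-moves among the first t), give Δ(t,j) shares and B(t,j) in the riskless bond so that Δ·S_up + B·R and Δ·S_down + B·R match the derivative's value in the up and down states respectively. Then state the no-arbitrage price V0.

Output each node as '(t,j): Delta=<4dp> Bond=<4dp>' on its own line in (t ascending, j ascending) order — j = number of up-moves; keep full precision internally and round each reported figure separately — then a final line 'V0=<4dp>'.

(0,0): Delta=-0.4768 Bond=110.9512
(1,0): Delta=-0.5416 Bond=116.5618
(1,1): Delta=-0.4457 Bond=109.4308
(2,0): Delta=0.1733 Bond=95.3432
(2,1): Delta=-0.8841 Bond=144.8583
(2,2): Delta=-0.2357 Bond=74.9715
(3,0): Delta=3.8600 Bond=20.7361
(3,1): Delta=-1.5928 Bond=181.6115
(3,2): Delta=-0.5445 Bond=110.4269
(3,3): Delta=-0.0877 Bond=39.0323
V0=71.3808

No-arbitrage ⇒ martingale measure with p* = (R−d)/(u−d) = 0.4756.
Payoff layer (t=4): V(4,0)=71.6200, V(4,1)=137.3100, V(4,2)=74.9200, V(4,3)=25.8300, V(4,4)=7.6300
  t=3,j=0: stock 20.7539 → up 30.0932 (V=137.3100), down 13.0750 (V=71.6200). Price 100.8459; hedge Δ=3.8600, bond B=20.7361.
  t=3,j=1: stock 47.7669 → up 69.2620 (V=74.9200), down 30.0932 (V=137.3100). Price 105.5262; hedge Δ=-1.5928, bond B=181.6115.
  t=3,j=2: stock 109.9397 → up 159.4126 (V=25.8300), down 69.2620 (V=74.9200). Price 50.5611; hedge Δ=-0.5445, bond B=110.4269.
  t=3,j=3: stock 253.0359 → up 366.9020 (V=7.6300), down 159.4126 (V=25.8300). Price 16.8372; hedge Δ=-0.0877, bond B=39.0323.
  t=2,j=0: stock 32.9427 → up 47.7669 (V=105.5262), down 20.7539 (V=100.8459). Price 101.0509; hedge Δ=0.1733, bond B=95.3432.
  t=2,j=1: stock 75.8205 → up 109.9397 (V=50.5611), down 47.7669 (V=105.5262). Price 77.8277; hedge Δ=-0.8841, bond B=144.8583.
  t=2,j=2: stock 174.5075 → up 253.0359 (V=16.8372), down 109.9397 (V=50.5611). Price 33.8448; hedge Δ=-0.2357, bond B=74.9715.
  t=1,j=0: stock 52.2900 → up 75.8205 (V=77.8277), down 32.9427 (V=101.0509). Price 88.2409; hedge Δ=-0.5416, bond B=116.5618.
  t=1,j=1: stock 120.3500 → up 174.5075 (V=33.8448), down 75.8205 (V=77.8277). Price 55.7931; hedge Δ=-0.4457, bond B=109.4308.
  t=0,j=0: stock 83.0000 → up 120.3500 (V=55.7931), down 52.2900 (V=88.2409). Price 71.3808; hedge Δ=-0.4768, bond B=110.9512.
Each (Δ,B) replicates both successor values, so the strategy is self-financing and V0 is arbitrage-free.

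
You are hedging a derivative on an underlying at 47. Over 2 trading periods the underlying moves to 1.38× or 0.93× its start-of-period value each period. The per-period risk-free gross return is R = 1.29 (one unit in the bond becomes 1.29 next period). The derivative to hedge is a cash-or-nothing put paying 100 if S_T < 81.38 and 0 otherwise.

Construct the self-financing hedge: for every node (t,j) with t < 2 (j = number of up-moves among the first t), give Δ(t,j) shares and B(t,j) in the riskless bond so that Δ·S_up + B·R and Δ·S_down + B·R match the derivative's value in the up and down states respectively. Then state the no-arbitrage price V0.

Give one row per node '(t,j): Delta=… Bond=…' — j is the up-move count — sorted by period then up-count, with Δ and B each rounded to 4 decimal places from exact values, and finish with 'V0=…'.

(0,0): Delta=-2.9322 Bond=159.4455
(1,0): Delta=0.0000 Bond=77.5194
(1,1): Delta=-3.4262 Bond=237.7261
V0=21.6333

Risk-neutral probability p* = (R−d)/(u−d) = (1.29−0.93)/(1.38−0.93) = 0.8000.
Terminal payoffs: V(2,0)=100.0000, V(2,1)=100.0000, V(2,2)=0.0000
  t=1,j=0: stock 43.7100 → up 60.3198 (V=100.0000), down 40.6503 (V=100.0000). Price 77.5194; hedge Δ=0.0000, bond B=77.5194.
  t=1,j=1: stock 64.8600 → up 89.5068 (V=0.0000), down 60.3198 (V=100.0000). Price 15.5039; hedge Δ=-3.4262, bond B=237.7261.
  t=0,j=0: stock 47.0000 → up 64.8600 (V=15.5039), down 43.7100 (V=77.5194). Price 21.6333; hedge Δ=-2.9322, bond B=159.4455.
Check: Δ(0,0)·S0 + B(0,0) = 21.6333 = V0.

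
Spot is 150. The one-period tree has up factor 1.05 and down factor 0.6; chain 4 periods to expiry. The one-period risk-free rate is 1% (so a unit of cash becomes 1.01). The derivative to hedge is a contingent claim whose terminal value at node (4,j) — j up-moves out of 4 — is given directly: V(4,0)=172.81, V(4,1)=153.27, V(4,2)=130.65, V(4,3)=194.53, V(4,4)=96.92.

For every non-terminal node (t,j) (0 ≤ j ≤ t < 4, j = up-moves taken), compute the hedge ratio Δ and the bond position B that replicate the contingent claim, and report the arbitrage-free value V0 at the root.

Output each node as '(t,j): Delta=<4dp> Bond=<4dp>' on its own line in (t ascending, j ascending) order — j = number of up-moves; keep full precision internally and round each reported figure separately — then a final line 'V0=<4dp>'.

Risk-neutral probability p* = (R−d)/(u−d) = (1.01−0.6)/(1.05−0.6) = 0.9111.
Terminal values V(4,·): V(4,0)=172.8100, V(4,1)=153.2700, V(4,2)=130.6500, V(4,3)=194.5300, V(4,4)=96.9200
Node (3,0) S=32.4000: V=(p*·153.2700+(1−p*)·172.8100)/1.01=153.4722; Δ=(153.2700−172.8100)/(34.0200−19.4400)=-1.3402; B=V−Δ·S=196.8944
Node (3,1) S=56.7000: V=(p*·130.6500+(1−p*)·153.2700)/1.01=131.3472; Δ=(130.6500−153.2700)/(59.5350−34.0200)=-0.8865; B=V−Δ·S=181.6139
Node (3,2) S=99.2250: V=(p*·194.5300+(1−p*)·130.6500)/1.01=186.9820; Δ=(194.5300−130.6500)/(104.1863−59.5350)=1.4306; B=V−Δ·S=45.0264
Node (3,3) S=173.6438: V=(p*·96.9200+(1−p*)·194.5300)/1.01=104.5509; Δ=(96.9200−194.5300)/(182.3259−104.1863)=-1.2492; B=V−Δ·S=321.4620
Node (2,0) S=54.0000: V=(p*·131.3472+(1−p*)·153.4722)/1.01=131.9939; Δ=(131.3472−153.4722)/(56.7000−32.4000)=-0.9105; B=V−Δ·S=181.1605
Node (2,1) S=94.5000: V=(p*·186.9820+(1−p*)·131.3472)/1.01=180.2343; Δ=(186.9820−131.3472)/(99.2250−56.7000)=1.3083; B=V−Δ·S=56.6015
Node (2,2) S=165.3750: V=(p*·104.5509+(1−p*)·186.9820)/1.01=110.7704; Δ=(104.5509−186.9820)/(173.6438−99.2250)=-1.1077; B=V−Δ·S=293.9505
Node (1,0) S=90.0000: V=(p*·180.2343+(1−p*)·131.9939)/1.01=174.2042; Δ=(180.2343−131.9939)/(94.5000−54.0000)=1.1911; B=V−Δ·S=67.0034
Node (1,1) S=157.5000: V=(p*·110.7704+(1−p*)·180.2343)/1.01=115.7871; Δ=(110.7704−180.2343)/(165.3750−94.5000)=-0.9801; B=V−Δ·S=270.1513
Node (0,0) S=150.0000: V=(p*·115.7871+(1−p*)·174.2042)/1.01=119.7819; Δ=(115.7871−174.2042)/(157.5000−90.0000)=-0.8654; B=V−Δ·S=249.5977
Each (Δ,B) replicates both successor values, so the strategy is self-financing and V0 is arbitrage-free.

(0,0): Delta=-0.8654 Bond=249.5977
(1,0): Delta=1.1911 Bond=67.0034
(1,1): Delta=-0.9801 Bond=270.1513
(2,0): Delta=-0.9105 Bond=181.1605
(2,1): Delta=1.3083 Bond=56.6015
(2,2): Delta=-1.1077 Bond=293.9505
(3,0): Delta=-1.3402 Bond=196.8944
(3,1): Delta=-0.8865 Bond=181.6139
(3,2): Delta=1.4306 Bond=45.0264
(3,3): Delta=-1.2492 Bond=321.4620
V0=119.7819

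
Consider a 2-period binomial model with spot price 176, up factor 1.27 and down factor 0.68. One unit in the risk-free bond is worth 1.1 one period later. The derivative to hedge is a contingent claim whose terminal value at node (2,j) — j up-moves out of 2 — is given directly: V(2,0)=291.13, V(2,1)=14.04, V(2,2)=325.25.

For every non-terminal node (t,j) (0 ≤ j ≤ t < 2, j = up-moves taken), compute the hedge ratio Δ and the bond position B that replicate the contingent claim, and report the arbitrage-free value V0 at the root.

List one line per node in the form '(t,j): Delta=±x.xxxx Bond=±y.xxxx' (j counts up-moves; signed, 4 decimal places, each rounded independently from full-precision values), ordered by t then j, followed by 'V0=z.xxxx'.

Risk-neutral probability p* = (R−d)/(u−d) = (1.1−0.68)/(1.27−0.68) = 0.7119.
Terminal payoffs: V(2,0)=291.1300, V(2,1)=14.0400, V(2,2)=325.2500
Node (1,0) S=119.6800: V=(p*·14.0400+(1−p*)·291.1300)/1.1=85.3450; Δ=(14.0400−291.1300)/(151.9936−81.3824)=-3.9242; B=V−Δ·S=554.9891
Node (1,1) S=223.5200: V=(p*·325.2500+(1−p*)·14.0400)/1.1=214.1630; Δ=(325.2500−14.0400)/(283.8704−151.9936)=2.3599; B=V−Δ·S=-313.3116
Node (0,0) S=176.0000: V=(p*·214.1630+(1−p*)·85.3450)/1.1=160.9509; Δ=(214.1630−85.3450)/(223.5200−119.6800)=1.2405; B=V−Δ·S=-57.3848
Check: Δ(0,0)·S0 + B(0,0) = 160.9509 = V0.

(0,0): Delta=1.2405 Bond=-57.3848
(1,0): Delta=-3.9242 Bond=554.9891
(1,1): Delta=2.3599 Bond=-313.3116
V0=160.9509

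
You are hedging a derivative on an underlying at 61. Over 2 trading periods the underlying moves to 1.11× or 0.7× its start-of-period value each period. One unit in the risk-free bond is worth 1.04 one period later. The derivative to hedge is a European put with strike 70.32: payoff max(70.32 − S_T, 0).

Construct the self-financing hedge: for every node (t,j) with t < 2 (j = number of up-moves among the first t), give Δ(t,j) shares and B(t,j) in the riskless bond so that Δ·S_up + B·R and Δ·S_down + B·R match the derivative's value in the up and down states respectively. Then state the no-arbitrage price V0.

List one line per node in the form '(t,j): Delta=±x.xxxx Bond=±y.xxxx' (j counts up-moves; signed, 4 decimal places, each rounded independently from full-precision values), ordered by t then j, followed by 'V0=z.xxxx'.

(0,0): Delta=-0.8458 Bond=58.6817
(1,0): Delta=-1.0000 Bond=67.6154
(1,1): Delta=-0.8257 Bond=59.6729
V0=7.0909

No-arbitrage ⇒ martingale measure with p* = (R−d)/(u−d) = 0.8293.
Terminal payoffs: V(2,0)=40.4300, V(2,1)=22.9230, V(2,2)=0.0000
  t=1,j=0: stock 42.7000 → up 47.3970 (V=22.9230), down 29.8900 (V=40.4300). Price 24.9154; hedge Δ=-1.0000, bond B=67.6154.
  t=1,j=1: stock 67.7100 → up 75.1581 (V=0.0000), down 47.3970 (V=22.9230). Price 3.7632; hedge Δ=-0.8257, bond B=59.6729.
  t=0,j=0: stock 61.0000 → up 67.7100 (V=3.7632), down 42.7000 (V=24.9154). Price 7.0909; hedge Δ=-0.8458, bond B=58.6817.
Root portfolio cost Δ·61+B reproduces V0=7.0909.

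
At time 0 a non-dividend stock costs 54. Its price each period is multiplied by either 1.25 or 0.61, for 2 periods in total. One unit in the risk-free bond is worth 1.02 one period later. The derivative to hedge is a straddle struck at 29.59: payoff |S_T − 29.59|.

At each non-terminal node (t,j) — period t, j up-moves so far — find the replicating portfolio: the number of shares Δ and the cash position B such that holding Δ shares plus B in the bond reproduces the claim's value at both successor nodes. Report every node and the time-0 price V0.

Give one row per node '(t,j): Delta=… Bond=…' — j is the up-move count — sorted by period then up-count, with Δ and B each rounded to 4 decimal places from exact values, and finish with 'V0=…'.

Since d<R<u, set p* = (R−d)/(u−d) = 0.6406; price each node as the discounted p*-expectation of its children.
At expiry t=2: V(2,0)=9.4966, V(2,1)=11.5850, V(2,2)=54.7850
Node (1,0) S=32.9400: V=(p*·11.5850+(1−p*)·9.4966)/1.02=10.6220; Δ=(11.5850−9.4966)/(41.1750−20.0934)=0.0991; B=V−Δ·S=7.3589
Node (1,1) S=67.5000: V=(p*·54.7850+(1−p*)·11.5850)/1.02=38.4902; Δ=(54.7850−11.5850)/(84.3750−41.1750)=1.0000; B=V−Δ·S=-29.0098
Node (0,0) S=54.0000: V=(p*·38.4902+(1−p*)·10.6220)/1.02=27.9167; Δ=(38.4902−10.6220)/(67.5000−32.9400)=0.8064; B=V−Δ·S=-15.6273
Self-financing check: at every node Δ·S+B equals the discounted successor values.

(0,0): Delta=0.8064 Bond=-15.6273
(1,0): Delta=0.0991 Bond=7.3589
(1,1): Delta=1.0000 Bond=-29.0098
V0=27.9167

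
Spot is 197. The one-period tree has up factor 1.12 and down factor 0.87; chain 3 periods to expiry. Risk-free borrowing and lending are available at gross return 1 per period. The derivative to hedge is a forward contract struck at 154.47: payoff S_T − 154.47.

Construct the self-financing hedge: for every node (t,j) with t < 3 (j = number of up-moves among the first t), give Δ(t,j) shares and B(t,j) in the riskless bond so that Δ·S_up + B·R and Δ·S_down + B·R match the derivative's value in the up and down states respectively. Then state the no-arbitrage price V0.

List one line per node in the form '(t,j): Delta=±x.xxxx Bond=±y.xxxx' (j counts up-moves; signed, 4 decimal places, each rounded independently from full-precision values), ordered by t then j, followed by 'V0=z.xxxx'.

Since d<R<u, set p* = (R−d)/(u−d) = 0.5200; price each node as the discounted p*-expectation of its children.
Terminal values V(3,·): V(3,0)=-24.7449, V(3,1)=12.5324, V(3,2)=60.5216, V(3,3)=122.3008
  t=2,j=0: stock 149.1093 → up 167.0024 (V=12.5324), down 129.7251 (V=-24.7449). Price -5.3607; hedge Δ=1.0000, bond B=-154.4700.
  t=2,j=1: stock 191.9568 → up 214.9916 (V=60.5216), down 167.0024 (V=12.5324). Price 37.4868; hedge Δ=1.0000, bond B=-154.4700.
  t=2,j=2: stock 247.1168 → up 276.7708 (V=122.3008), down 214.9916 (V=60.5216). Price 92.6468; hedge Δ=1.0000, bond B=-154.4700.
  t=1,j=0: stock 171.3900 → up 191.9568 (V=37.4868), down 149.1093 (V=-5.3607). Price 16.9200; hedge Δ=1.0000, bond B=-154.4700.
  t=1,j=1: stock 220.6400 → up 247.1168 (V=92.6468), down 191.9568 (V=37.4868). Price 66.1700; hedge Δ=1.0000, bond B=-154.4700.
  t=0,j=0: stock 197.0000 → up 220.6400 (V=66.1700), down 171.3900 (V=16.9200). Price 42.5300; hedge Δ=1.0000, bond B=-154.4700.
Self-financing check: at every node Δ·S+B equals the discounted successor values.

(0,0): Delta=1.0000 Bond=-154.4700
(1,0): Delta=1.0000 Bond=-154.4700
(1,1): Delta=1.0000 Bond=-154.4700
(2,0): Delta=1.0000 Bond=-154.4700
(2,1): Delta=1.0000 Bond=-154.4700
(2,2): Delta=1.0000 Bond=-154.4700
V0=42.5300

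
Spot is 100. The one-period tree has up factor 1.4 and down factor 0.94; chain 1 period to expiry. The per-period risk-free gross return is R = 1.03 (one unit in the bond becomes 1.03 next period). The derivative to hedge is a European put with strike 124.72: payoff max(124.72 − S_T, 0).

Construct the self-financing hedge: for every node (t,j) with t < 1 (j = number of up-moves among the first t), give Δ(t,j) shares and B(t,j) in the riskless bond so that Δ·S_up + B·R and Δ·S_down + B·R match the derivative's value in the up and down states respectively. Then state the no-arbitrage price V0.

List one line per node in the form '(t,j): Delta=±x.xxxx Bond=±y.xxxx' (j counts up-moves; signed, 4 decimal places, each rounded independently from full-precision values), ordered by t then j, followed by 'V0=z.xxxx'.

Under the risk-neutral measure, an up-move has probability p* = (R−d)/(u−d) = 0.1957 and values discount at R = 1.03.
At expiry t=1: V(1,0)=30.7200, V(1,1)=0.0000
(0,0): S=100.0000. Δ = (V_up−V_dn)/(S_up−S_dn) = (0.0000−30.7200)/(140.0000−94.0000) = -0.6678. V = [p*·0.0000 + (1−p*)·30.7200]/1.03 = 23.9899. B = V − Δ·S = 90.7725.
Each (Δ,B) replicates both successor values, so the strategy is self-financing and V0 is arbitrage-free.

(0,0): Delta=-0.6678 Bond=90.7725
V0=23.9899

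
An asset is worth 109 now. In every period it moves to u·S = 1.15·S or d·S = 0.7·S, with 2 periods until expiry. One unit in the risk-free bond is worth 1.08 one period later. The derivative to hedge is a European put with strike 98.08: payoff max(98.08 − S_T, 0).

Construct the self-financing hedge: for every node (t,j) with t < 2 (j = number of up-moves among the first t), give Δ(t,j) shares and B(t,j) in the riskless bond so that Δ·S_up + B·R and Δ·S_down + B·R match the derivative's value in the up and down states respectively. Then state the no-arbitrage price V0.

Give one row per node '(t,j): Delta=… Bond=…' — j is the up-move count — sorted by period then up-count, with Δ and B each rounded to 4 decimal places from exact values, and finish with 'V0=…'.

Since d<R<u, set p* = (R−d)/(u−d) = 0.8444; price each node as the discounted p*-expectation of its children.
Terminal values V(2,·): V(2,0)=44.6700, V(2,1)=10.3350, V(2,2)=0.0000
  t=1,j=0: stock 76.3000 → up 87.7450 (V=10.3350), down 53.4100 (V=44.6700). Price 14.5148; hedge Δ=-1.0000, bond B=90.8148.
  t=1,j=1: stock 125.3500 → up 144.1525 (V=0.0000), down 87.7450 (V=10.3350). Price 1.4886; hedge Δ=-0.1832, bond B=24.4552.
  t=0,j=0: stock 109.0000 → up 125.3500 (V=1.4886), down 76.3000 (V=14.5148). Price 3.2545; hedge Δ=-0.2656, bond B=32.2017.
Each (Δ,B) replicates both successor values, so the strategy is self-financing and V0 is arbitrage-free.

(0,0): Delta=-0.2656 Bond=32.2017
(1,0): Delta=-1.0000 Bond=90.8148
(1,1): Delta=-0.1832 Bond=24.4552
V0=3.2545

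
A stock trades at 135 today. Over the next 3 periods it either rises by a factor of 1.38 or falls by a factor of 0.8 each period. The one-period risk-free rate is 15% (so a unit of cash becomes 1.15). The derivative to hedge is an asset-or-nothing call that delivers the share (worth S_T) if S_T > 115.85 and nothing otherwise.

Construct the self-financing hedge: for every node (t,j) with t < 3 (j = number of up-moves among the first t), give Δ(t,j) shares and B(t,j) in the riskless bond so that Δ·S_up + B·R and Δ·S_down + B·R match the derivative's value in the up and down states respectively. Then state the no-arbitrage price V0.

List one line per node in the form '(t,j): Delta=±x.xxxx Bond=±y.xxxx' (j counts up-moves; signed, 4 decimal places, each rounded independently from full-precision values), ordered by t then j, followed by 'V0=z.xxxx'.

The replicating-portfolio and risk-neutral prices coincide; use p* = (1.15−0.8)/(1.38−0.8) = 0.6034 for the latter.
Terminal values V(3,·): V(3,0)=0.0000, V(3,1)=119.2320, V(3,2)=205.6752, V(3,3)=354.7897
Node (2,0) S=86.4000: V=(p*·119.2320+(1−p*)·0.0000)/1.15=62.5655; Δ=(119.2320−0.0000)/(119.2320−69.1200)=2.3793; B=V−Δ·S=-143.0069
Node (2,1) S=149.0400: V=(p*·205.6752+(1−p*)·119.2320)/1.15=149.0400; Δ=(205.6752−119.2320)/(205.6752−119.2320)=1.0000; B=V−Δ·S=0.0000
Node (2,2) S=257.0940: V=(p*·354.7897+(1−p*)·205.6752)/1.15=257.0940; Δ=(354.7897−205.6752)/(354.7897−205.6752)=1.0000; B=V−Δ·S=0.0000
Node (1,0) S=108.0000: V=(p*·149.0400+(1−p*)·62.5655)/1.15=99.7812; Δ=(149.0400−62.5655)/(149.0400−86.4000)=1.3805; B=V−Δ·S=-49.3127
Node (1,1) S=186.3000: V=(p*·257.0940+(1−p*)·149.0400)/1.15=186.3000; Δ=(257.0940−149.0400)/(257.0940−149.0400)=1.0000; B=V−Δ·S=0.0000
Node (0,0) S=135.0000: V=(p*·186.3000+(1−p*)·99.7812)/1.15=132.1659; Δ=(186.3000−99.7812)/(186.3000−108.0000)=1.1050; B=V−Δ·S=-17.0044
Each (Δ,B) replicates both successor values, so the strategy is self-financing and V0 is arbitrage-free.

(0,0): Delta=1.1050 Bond=-17.0044
(1,0): Delta=1.3805 Bond=-49.3127
(1,1): Delta=1.0000 Bond=0.0000
(2,0): Delta=2.3793 Bond=-143.0069
(2,1): Delta=1.0000 Bond=0.0000
(2,2): Delta=1.0000 Bond=0.0000
V0=132.1659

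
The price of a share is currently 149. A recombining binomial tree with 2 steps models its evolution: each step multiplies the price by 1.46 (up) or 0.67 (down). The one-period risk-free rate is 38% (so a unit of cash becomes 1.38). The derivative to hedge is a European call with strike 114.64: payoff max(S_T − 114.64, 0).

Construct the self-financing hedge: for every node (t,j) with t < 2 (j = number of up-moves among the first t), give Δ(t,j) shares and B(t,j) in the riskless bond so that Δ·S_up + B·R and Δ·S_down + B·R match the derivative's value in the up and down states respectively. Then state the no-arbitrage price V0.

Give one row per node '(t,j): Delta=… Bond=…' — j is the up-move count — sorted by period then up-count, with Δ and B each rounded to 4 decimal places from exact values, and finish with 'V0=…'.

No-arbitrage ⇒ martingale measure with p* = (R−d)/(u−d) = 0.8987.
Terminal payoffs: V(2,0)=0.0000, V(2,1)=31.1118, V(2,2)=202.9684
  t=1,j=0: stock 99.8300 → up 145.7518 (V=31.1118), down 66.8861 (V=0.0000). Price 20.2618; hedge Δ=0.3945, bond B=-19.1203.
  t=1,j=1: stock 217.5400 → up 317.6084 (V=202.9684), down 145.7518 (V=31.1118). Price 134.4675; hedge Δ=1.0000, bond B=-83.0725.
  t=0,j=0: stock 149.0000 → up 217.5400 (V=134.4675), down 99.8300 (V=20.2618). Price 89.0597; hedge Δ=0.9702, bond B=-55.5046.
The time-0 hedge costs 89.0597, which is the no-arbitrage price.

(0,0): Delta=0.9702 Bond=-55.5046
(1,0): Delta=0.3945 Bond=-19.1203
(1,1): Delta=1.0000 Bond=-83.0725
V0=89.0597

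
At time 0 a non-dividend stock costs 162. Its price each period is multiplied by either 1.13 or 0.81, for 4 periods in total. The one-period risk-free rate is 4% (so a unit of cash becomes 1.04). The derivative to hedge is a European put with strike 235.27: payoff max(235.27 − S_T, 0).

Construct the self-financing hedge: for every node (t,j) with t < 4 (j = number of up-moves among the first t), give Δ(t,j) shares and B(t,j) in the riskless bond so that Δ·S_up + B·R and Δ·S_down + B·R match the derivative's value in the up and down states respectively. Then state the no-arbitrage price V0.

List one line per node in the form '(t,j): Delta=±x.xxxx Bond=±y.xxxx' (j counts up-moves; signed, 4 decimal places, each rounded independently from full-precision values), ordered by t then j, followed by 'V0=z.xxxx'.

No-arbitrage ⇒ martingale measure with p* = (R−d)/(u−d) = 0.7188.
Payoff layer (t=4): V(4,0)=165.5343, V(4,1)=137.9844, V(4,2)=99.5506, V(4,3)=45.9331, V(4,4)=0.0000
  t=3,j=0: stock 86.0934 → up 97.2856 (V=137.9844), down 69.7357 (V=165.5343). Price 140.1277; hedge Δ=-1.0000, bond B=226.2212.
  t=3,j=1: stock 120.1057 → up 135.7194 (V=99.5506), down 97.2856 (V=137.9844). Price 106.1155; hedge Δ=-1.0000, bond B=226.2212.
  t=3,j=2: stock 167.5548 → up 189.3369 (V=45.9331), down 135.7194 (V=99.5506). Price 58.6663; hedge Δ=-1.0000, bond B=226.2212.
  t=3,j=3: stock 233.7493 → up 264.1367 (V=0.0000), down 189.3369 (V=45.9331). Price 12.4218; hedge Δ=-0.6141, bond B=155.9626.
  t=2,j=0: stock 106.2882 → up 120.1057 (V=106.1155), down 86.0934 (V=140.1277). Price 111.2321; hedge Δ=-1.0000, bond B=217.5203.
  t=2,j=1: stock 148.2786 → up 167.5548 (V=58.6663), down 120.1057 (V=106.1155). Price 69.2417; hedge Δ=-1.0000, bond B=217.5203.
  t=2,j=2: stock 206.8578 → up 233.7493 (V=12.4218), down 167.5548 (V=58.6663). Price 24.4501; hedge Δ=-0.6986, bond B=168.9642.
  t=1,j=0: stock 131.2200 → up 148.2786 (V=69.2417), down 106.2882 (V=111.2321). Price 77.9342; hedge Δ=-1.0000, bond B=209.1542.
  t=1,j=1: stock 183.0600 → up 206.8578 (V=24.4501), down 148.2786 (V=69.2417). Price 35.6228; hedge Δ=-0.7646, bond B=175.5968.
  t=0,j=0: stock 162.0000 → up 183.0600 (V=35.6228), down 131.2200 (V=77.9342). Price 45.6951; hedge Δ=-0.8162, bond B=177.9181.
The time-0 hedge costs 45.6951, which is the no-arbitrage price.

(0,0): Delta=-0.8162 Bond=177.9181
(1,0): Delta=-1.0000 Bond=209.1542
(1,1): Delta=-0.7646 Bond=175.5968
(2,0): Delta=-1.0000 Bond=217.5203
(2,1): Delta=-1.0000 Bond=217.5203
(2,2): Delta=-0.6986 Bond=168.9642
(3,0): Delta=-1.0000 Bond=226.2212
(3,1): Delta=-1.0000 Bond=226.2212
(3,2): Delta=-1.0000 Bond=226.2212
(3,3): Delta=-0.6141 Bond=155.9626
V0=45.6951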